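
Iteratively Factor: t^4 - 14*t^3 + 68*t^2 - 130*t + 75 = (t - 5)*(t^3 - 9*t^2 + 23*t - 15) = (t - 5)*(t - 1)*(t^2 - 8*t + 15) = (t - 5)^2*(t - 1)*(t - 3)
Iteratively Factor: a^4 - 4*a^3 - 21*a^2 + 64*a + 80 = (a + 4)*(a^3 - 8*a^2 + 11*a + 20) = (a + 1)*(a + 4)*(a^2 - 9*a + 20) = (a - 4)*(a + 1)*(a + 4)*(a - 5)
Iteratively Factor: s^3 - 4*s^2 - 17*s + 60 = (s - 3)*(s^2 - s - 20) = (s - 3)*(s + 4)*(s - 5)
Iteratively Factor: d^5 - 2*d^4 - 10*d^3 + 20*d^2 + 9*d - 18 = (d + 3)*(d^4 - 5*d^3 + 5*d^2 + 5*d - 6) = (d - 2)*(d + 3)*(d^3 - 3*d^2 - d + 3) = (d - 2)*(d - 1)*(d + 3)*(d^2 - 2*d - 3) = (d - 3)*(d - 2)*(d - 1)*(d + 3)*(d + 1)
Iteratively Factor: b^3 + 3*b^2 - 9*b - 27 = (b + 3)*(b^2 - 9) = (b - 3)*(b + 3)*(b + 3)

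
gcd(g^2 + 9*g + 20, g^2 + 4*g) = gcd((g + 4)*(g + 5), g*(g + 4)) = g + 4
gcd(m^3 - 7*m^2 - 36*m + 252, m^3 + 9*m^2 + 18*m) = m + 6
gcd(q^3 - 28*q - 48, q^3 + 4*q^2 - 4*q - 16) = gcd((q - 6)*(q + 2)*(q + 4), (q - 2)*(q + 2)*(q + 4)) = q^2 + 6*q + 8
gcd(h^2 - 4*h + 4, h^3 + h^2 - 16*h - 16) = 1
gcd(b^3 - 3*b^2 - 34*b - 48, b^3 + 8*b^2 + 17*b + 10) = b + 2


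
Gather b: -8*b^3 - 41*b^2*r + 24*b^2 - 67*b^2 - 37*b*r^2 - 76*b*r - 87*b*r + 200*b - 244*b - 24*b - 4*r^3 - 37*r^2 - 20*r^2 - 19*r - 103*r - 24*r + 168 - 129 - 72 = -8*b^3 + b^2*(-41*r - 43) + b*(-37*r^2 - 163*r - 68) - 4*r^3 - 57*r^2 - 146*r - 33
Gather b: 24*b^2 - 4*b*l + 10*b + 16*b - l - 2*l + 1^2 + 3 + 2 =24*b^2 + b*(26 - 4*l) - 3*l + 6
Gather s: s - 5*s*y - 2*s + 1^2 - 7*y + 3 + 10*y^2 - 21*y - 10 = s*(-5*y - 1) + 10*y^2 - 28*y - 6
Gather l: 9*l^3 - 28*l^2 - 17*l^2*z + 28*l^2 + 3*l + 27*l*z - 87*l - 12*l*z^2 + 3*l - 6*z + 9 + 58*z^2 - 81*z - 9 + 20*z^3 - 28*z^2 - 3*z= 9*l^3 - 17*l^2*z + l*(-12*z^2 + 27*z - 81) + 20*z^3 + 30*z^2 - 90*z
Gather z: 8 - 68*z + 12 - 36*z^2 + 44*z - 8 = -36*z^2 - 24*z + 12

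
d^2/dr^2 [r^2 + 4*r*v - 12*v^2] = 2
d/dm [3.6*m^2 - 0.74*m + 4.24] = 7.2*m - 0.74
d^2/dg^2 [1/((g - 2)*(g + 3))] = 2*((g - 2)^2 + (g - 2)*(g + 3) + (g + 3)^2)/((g - 2)^3*(g + 3)^3)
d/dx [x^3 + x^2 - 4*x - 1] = 3*x^2 + 2*x - 4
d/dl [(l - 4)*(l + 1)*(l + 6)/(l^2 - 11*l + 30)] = (l^4 - 22*l^3 + 79*l^2 + 228*l - 924)/(l^4 - 22*l^3 + 181*l^2 - 660*l + 900)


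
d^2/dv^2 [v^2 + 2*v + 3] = 2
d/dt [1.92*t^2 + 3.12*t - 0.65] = 3.84*t + 3.12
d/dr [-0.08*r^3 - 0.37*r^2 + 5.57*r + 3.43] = -0.24*r^2 - 0.74*r + 5.57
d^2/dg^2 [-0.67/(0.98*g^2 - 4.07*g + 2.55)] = (1.286936*g^2 - 5.344724*g - 0.67*(1.96*g - 4.07)*(3.92*g - 8.14) + 3.34866)/(0.98*g^2 - 4.07*g + 2.55)^3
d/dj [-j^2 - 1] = -2*j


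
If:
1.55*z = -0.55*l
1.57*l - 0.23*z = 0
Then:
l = 0.00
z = 0.00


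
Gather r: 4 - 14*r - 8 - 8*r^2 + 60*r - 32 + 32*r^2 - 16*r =24*r^2 + 30*r - 36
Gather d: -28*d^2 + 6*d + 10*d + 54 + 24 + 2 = -28*d^2 + 16*d + 80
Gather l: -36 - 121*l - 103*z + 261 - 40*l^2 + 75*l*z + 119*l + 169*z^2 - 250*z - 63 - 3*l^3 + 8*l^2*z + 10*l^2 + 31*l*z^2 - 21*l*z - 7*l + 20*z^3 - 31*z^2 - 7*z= -3*l^3 + l^2*(8*z - 30) + l*(31*z^2 + 54*z - 9) + 20*z^3 + 138*z^2 - 360*z + 162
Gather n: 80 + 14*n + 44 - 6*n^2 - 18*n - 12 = -6*n^2 - 4*n + 112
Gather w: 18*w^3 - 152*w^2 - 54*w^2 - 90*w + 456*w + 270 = 18*w^3 - 206*w^2 + 366*w + 270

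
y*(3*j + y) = 3*j*y + y^2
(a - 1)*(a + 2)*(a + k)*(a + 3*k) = a^4 + 4*a^3*k + a^3 + 3*a^2*k^2 + 4*a^2*k - 2*a^2 + 3*a*k^2 - 8*a*k - 6*k^2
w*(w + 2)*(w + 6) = w^3 + 8*w^2 + 12*w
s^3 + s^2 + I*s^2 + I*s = s*(s + 1)*(s + I)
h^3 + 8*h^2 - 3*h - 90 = (h - 3)*(h + 5)*(h + 6)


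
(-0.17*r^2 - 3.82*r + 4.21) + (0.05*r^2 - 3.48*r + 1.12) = -0.12*r^2 - 7.3*r + 5.33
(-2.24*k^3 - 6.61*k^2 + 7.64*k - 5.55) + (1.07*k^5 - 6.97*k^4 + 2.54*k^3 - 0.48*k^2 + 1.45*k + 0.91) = 1.07*k^5 - 6.97*k^4 + 0.3*k^3 - 7.09*k^2 + 9.09*k - 4.64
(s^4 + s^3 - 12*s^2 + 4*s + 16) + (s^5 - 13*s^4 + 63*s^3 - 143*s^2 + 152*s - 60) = s^5 - 12*s^4 + 64*s^3 - 155*s^2 + 156*s - 44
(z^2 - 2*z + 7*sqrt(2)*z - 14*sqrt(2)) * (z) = z^3 - 2*z^2 + 7*sqrt(2)*z^2 - 14*sqrt(2)*z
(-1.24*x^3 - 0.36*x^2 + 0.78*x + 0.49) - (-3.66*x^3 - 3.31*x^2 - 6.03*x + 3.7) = 2.42*x^3 + 2.95*x^2 + 6.81*x - 3.21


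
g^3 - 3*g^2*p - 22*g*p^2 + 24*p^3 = (g - 6*p)*(g - p)*(g + 4*p)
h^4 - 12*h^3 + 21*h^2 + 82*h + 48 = (h - 8)*(h - 6)*(h + 1)^2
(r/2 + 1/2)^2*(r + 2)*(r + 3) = r^4/4 + 7*r^3/4 + 17*r^2/4 + 17*r/4 + 3/2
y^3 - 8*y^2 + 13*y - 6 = (y - 6)*(y - 1)^2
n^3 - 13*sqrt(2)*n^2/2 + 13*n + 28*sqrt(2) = (n - 4*sqrt(2))*(n - 7*sqrt(2)/2)*(n + sqrt(2))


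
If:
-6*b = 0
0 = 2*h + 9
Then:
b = 0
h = -9/2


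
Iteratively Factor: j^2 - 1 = (j + 1)*(j - 1)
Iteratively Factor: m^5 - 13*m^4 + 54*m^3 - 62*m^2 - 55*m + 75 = (m - 1)*(m^4 - 12*m^3 + 42*m^2 - 20*m - 75) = (m - 5)*(m - 1)*(m^3 - 7*m^2 + 7*m + 15) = (m - 5)*(m - 3)*(m - 1)*(m^2 - 4*m - 5) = (m - 5)*(m - 3)*(m - 1)*(m + 1)*(m - 5)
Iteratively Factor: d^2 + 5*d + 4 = (d + 1)*(d + 4)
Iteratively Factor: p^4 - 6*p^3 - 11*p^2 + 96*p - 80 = (p - 4)*(p^3 - 2*p^2 - 19*p + 20) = (p - 5)*(p - 4)*(p^2 + 3*p - 4) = (p - 5)*(p - 4)*(p + 4)*(p - 1)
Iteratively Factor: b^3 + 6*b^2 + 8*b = (b + 4)*(b^2 + 2*b) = b*(b + 4)*(b + 2)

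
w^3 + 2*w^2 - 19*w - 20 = (w - 4)*(w + 1)*(w + 5)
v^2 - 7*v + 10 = (v - 5)*(v - 2)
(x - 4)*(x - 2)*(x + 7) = x^3 + x^2 - 34*x + 56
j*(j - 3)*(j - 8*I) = j^3 - 3*j^2 - 8*I*j^2 + 24*I*j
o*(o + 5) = o^2 + 5*o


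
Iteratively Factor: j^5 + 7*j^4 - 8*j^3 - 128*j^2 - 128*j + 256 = (j + 4)*(j^4 + 3*j^3 - 20*j^2 - 48*j + 64) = (j - 4)*(j + 4)*(j^3 + 7*j^2 + 8*j - 16) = (j - 4)*(j - 1)*(j + 4)*(j^2 + 8*j + 16) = (j - 4)*(j - 1)*(j + 4)^2*(j + 4)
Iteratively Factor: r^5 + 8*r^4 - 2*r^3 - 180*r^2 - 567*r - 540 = (r + 4)*(r^4 + 4*r^3 - 18*r^2 - 108*r - 135) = (r - 5)*(r + 4)*(r^3 + 9*r^2 + 27*r + 27) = (r - 5)*(r + 3)*(r + 4)*(r^2 + 6*r + 9) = (r - 5)*(r + 3)^2*(r + 4)*(r + 3)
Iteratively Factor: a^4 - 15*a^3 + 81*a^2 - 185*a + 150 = (a - 3)*(a^3 - 12*a^2 + 45*a - 50) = (a - 5)*(a - 3)*(a^2 - 7*a + 10) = (a - 5)*(a - 3)*(a - 2)*(a - 5)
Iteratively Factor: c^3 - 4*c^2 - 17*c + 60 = (c - 3)*(c^2 - c - 20) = (c - 3)*(c + 4)*(c - 5)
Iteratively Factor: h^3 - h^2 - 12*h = (h - 4)*(h^2 + 3*h) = h*(h - 4)*(h + 3)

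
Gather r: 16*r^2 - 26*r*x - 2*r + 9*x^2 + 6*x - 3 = 16*r^2 + r*(-26*x - 2) + 9*x^2 + 6*x - 3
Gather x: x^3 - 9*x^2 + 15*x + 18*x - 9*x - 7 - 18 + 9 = x^3 - 9*x^2 + 24*x - 16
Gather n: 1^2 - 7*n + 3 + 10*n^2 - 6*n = 10*n^2 - 13*n + 4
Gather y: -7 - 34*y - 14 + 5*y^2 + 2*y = 5*y^2 - 32*y - 21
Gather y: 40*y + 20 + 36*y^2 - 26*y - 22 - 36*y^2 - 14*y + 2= 0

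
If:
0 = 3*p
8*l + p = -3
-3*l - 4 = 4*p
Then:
No Solution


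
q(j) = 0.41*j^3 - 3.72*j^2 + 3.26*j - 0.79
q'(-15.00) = 391.61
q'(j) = 1.23*j^2 - 7.44*j + 3.26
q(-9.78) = -772.02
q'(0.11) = 2.46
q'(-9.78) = 193.67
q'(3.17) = -7.96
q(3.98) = -20.89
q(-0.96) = -7.71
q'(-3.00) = 36.65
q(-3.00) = -55.12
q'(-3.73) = 48.12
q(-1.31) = -12.37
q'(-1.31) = 15.12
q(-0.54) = -3.70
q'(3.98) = -6.87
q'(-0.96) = 11.54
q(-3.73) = -85.98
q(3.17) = -14.78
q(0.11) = -0.48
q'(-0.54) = 7.64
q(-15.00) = -2270.44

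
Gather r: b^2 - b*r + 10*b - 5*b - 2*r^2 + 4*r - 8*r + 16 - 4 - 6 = b^2 + 5*b - 2*r^2 + r*(-b - 4) + 6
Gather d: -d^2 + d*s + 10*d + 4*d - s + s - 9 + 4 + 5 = -d^2 + d*(s + 14)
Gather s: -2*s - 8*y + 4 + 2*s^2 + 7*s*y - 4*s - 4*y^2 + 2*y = 2*s^2 + s*(7*y - 6) - 4*y^2 - 6*y + 4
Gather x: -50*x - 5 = -50*x - 5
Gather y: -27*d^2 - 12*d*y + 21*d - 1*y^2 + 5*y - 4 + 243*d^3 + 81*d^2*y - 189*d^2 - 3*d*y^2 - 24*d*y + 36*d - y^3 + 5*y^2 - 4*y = 243*d^3 - 216*d^2 + 57*d - y^3 + y^2*(4 - 3*d) + y*(81*d^2 - 36*d + 1) - 4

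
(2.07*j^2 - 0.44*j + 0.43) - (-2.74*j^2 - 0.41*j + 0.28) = 4.81*j^2 - 0.03*j + 0.15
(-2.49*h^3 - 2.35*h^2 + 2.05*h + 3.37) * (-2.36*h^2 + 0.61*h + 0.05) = 5.8764*h^5 + 4.0271*h^4 - 6.396*h^3 - 6.8202*h^2 + 2.1582*h + 0.1685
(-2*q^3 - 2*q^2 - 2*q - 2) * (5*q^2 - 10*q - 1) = -10*q^5 + 10*q^4 + 12*q^3 + 12*q^2 + 22*q + 2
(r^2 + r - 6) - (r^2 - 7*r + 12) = 8*r - 18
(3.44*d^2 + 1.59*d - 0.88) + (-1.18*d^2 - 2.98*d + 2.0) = 2.26*d^2 - 1.39*d + 1.12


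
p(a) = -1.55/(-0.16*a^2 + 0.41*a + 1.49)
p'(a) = -1.55*(0.32*a - 0.41)/(-0.16*a^2 + 0.41*a + 1.49)^2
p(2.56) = -1.04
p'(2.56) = -0.29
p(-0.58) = -1.29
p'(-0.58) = 0.64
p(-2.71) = 1.95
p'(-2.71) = 3.12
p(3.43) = -1.53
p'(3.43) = -1.04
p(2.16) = -0.95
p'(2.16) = -0.16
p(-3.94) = 0.59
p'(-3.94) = 0.38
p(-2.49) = 2.96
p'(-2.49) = 6.84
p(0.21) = -0.99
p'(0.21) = 0.22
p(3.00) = -1.21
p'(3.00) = -0.52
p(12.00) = 0.09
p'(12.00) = -0.02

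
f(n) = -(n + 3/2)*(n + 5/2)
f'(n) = -2*n - 4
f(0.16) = -4.42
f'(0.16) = -4.32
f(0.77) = -7.42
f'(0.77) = -5.54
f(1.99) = -15.67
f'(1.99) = -7.98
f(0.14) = -4.33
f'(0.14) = -4.28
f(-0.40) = -2.31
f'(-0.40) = -3.20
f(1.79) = -14.11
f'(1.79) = -7.58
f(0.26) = -4.86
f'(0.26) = -4.52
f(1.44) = -11.58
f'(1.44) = -6.88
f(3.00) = -24.75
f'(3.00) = -10.00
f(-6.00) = -15.75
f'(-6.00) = 8.00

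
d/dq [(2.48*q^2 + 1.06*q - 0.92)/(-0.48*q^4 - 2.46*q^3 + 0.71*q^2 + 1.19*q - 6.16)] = (2.3808*q^5 + 7.6272*q^4 + 3.4488*q^3 - 4.591*q^2 - 29.2472*q - 5.4348)/(0.2304*q^8 + 2.3616*q^7 + 5.37*q^6 - 4.6356*q^5 + 0.5629*q^4 + 31.997*q^3 - 7.3311*q^2 - 14.6608*q + 37.9456)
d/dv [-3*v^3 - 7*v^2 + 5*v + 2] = -9*v^2 - 14*v + 5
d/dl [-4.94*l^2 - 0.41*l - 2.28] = -9.88*l - 0.41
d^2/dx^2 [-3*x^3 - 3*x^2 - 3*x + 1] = -18*x - 6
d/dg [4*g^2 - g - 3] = 8*g - 1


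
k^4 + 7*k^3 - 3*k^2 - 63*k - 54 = (k - 3)*(k + 1)*(k + 3)*(k + 6)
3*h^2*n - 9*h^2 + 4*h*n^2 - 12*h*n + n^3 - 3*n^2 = (h + n)*(3*h + n)*(n - 3)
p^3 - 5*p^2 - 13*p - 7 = (p - 7)*(p + 1)^2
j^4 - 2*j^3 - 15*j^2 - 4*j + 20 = (j - 5)*(j - 1)*(j + 2)^2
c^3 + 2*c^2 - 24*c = c*(c - 4)*(c + 6)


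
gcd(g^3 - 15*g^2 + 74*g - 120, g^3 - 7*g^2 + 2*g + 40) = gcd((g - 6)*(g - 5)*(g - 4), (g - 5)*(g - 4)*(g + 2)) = g^2 - 9*g + 20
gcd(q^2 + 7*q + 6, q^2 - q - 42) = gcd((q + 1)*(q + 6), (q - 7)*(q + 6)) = q + 6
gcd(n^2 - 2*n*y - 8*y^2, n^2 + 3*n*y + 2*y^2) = n + 2*y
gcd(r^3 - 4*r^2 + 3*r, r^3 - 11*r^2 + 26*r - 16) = r - 1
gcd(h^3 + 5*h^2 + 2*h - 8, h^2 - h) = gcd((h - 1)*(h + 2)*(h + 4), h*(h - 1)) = h - 1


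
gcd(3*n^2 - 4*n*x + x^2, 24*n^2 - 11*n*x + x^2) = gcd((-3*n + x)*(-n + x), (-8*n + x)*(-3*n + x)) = -3*n + x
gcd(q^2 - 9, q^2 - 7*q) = 1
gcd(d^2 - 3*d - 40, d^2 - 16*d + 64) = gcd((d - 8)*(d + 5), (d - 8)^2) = d - 8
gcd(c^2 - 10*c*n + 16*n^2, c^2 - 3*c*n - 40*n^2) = c - 8*n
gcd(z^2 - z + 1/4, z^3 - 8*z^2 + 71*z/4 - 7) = z - 1/2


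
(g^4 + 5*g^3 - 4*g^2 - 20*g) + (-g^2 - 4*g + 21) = g^4 + 5*g^3 - 5*g^2 - 24*g + 21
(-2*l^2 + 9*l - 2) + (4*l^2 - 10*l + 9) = 2*l^2 - l + 7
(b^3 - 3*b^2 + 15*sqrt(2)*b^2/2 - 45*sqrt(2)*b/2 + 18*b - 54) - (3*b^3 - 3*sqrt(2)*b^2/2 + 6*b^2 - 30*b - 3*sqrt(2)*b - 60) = -2*b^3 - 9*b^2 + 9*sqrt(2)*b^2 - 39*sqrt(2)*b/2 + 48*b + 6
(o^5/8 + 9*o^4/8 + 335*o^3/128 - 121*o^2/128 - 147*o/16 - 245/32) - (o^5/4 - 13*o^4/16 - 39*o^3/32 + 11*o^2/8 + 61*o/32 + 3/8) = -o^5/8 + 31*o^4/16 + 491*o^3/128 - 297*o^2/128 - 355*o/32 - 257/32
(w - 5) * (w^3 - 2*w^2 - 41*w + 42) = w^4 - 7*w^3 - 31*w^2 + 247*w - 210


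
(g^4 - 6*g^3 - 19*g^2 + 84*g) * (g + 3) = g^5 - 3*g^4 - 37*g^3 + 27*g^2 + 252*g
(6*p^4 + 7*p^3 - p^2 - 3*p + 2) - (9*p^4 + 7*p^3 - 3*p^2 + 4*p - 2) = -3*p^4 + 2*p^2 - 7*p + 4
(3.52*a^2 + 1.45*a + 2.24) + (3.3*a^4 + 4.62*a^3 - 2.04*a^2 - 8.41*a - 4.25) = 3.3*a^4 + 4.62*a^3 + 1.48*a^2 - 6.96*a - 2.01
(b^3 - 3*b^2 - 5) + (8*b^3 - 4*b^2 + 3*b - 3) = 9*b^3 - 7*b^2 + 3*b - 8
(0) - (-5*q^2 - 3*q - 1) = 5*q^2 + 3*q + 1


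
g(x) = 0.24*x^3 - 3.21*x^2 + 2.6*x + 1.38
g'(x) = 0.72*x^2 - 6.42*x + 2.6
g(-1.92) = -17.14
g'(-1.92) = 17.58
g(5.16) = -37.70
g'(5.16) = -11.36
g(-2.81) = -36.60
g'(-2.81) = 26.33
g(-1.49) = -10.41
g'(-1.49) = 13.76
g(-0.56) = -1.12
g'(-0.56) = 6.42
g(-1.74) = -14.13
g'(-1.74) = 15.95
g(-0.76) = -2.56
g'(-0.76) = 7.90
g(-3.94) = -73.37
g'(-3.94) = 39.07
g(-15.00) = -1569.87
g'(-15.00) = 260.90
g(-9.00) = -456.99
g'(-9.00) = 118.70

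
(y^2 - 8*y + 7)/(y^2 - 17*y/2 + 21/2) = 2*(y - 1)/(2*y - 3)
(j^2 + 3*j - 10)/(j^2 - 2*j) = (j + 5)/j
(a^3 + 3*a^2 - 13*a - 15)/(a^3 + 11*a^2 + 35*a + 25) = (a - 3)/(a + 5)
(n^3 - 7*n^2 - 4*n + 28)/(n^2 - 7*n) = n - 4/n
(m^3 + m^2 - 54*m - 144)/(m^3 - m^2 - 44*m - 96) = (m + 6)/(m + 4)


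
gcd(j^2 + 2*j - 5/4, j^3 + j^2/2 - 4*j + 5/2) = j + 5/2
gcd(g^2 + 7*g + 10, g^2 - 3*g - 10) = g + 2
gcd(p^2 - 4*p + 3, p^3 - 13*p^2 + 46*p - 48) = p - 3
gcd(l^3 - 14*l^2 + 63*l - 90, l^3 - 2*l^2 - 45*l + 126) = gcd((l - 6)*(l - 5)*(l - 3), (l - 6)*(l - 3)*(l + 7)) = l^2 - 9*l + 18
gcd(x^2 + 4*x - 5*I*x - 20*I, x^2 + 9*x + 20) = x + 4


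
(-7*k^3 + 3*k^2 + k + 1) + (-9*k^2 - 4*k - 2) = -7*k^3 - 6*k^2 - 3*k - 1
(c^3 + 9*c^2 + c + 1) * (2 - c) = -c^4 - 7*c^3 + 17*c^2 + c + 2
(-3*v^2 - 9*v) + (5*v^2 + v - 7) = 2*v^2 - 8*v - 7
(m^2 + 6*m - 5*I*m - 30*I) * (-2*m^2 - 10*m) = -2*m^4 - 22*m^3 + 10*I*m^3 - 60*m^2 + 110*I*m^2 + 300*I*m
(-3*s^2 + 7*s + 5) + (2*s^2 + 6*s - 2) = -s^2 + 13*s + 3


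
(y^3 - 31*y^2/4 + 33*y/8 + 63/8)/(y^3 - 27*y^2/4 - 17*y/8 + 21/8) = (2*y - 3)/(2*y - 1)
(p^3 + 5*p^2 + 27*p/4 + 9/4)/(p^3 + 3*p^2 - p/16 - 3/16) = 4*(4*p^2 + 8*p + 3)/(16*p^2 - 1)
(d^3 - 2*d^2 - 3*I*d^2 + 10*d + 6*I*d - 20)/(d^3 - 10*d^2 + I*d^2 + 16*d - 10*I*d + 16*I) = (d^2 - 3*I*d + 10)/(d^2 + d*(-8 + I) - 8*I)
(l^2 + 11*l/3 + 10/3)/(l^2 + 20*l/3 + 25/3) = (l + 2)/(l + 5)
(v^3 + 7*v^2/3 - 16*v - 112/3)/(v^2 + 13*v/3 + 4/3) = (3*v^2 - 5*v - 28)/(3*v + 1)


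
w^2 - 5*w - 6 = (w - 6)*(w + 1)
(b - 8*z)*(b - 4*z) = b^2 - 12*b*z + 32*z^2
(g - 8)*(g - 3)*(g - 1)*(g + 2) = g^4 - 10*g^3 + 11*g^2 + 46*g - 48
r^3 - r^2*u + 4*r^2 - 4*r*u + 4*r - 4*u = (r + 2)^2*(r - u)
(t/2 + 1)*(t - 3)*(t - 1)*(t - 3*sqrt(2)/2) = t^4/2 - 3*sqrt(2)*t^3/4 - t^3 - 5*t^2/2 + 3*sqrt(2)*t^2/2 + 3*t + 15*sqrt(2)*t/4 - 9*sqrt(2)/2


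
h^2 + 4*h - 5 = (h - 1)*(h + 5)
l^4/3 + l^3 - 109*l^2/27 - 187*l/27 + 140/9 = (l/3 + 1)*(l - 7/3)*(l - 5/3)*(l + 4)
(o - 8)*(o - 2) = o^2 - 10*o + 16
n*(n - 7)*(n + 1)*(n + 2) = n^4 - 4*n^3 - 19*n^2 - 14*n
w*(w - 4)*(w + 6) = w^3 + 2*w^2 - 24*w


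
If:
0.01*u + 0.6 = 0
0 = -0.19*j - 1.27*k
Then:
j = -6.68421052631579*k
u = -60.00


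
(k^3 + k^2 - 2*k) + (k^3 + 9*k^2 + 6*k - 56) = 2*k^3 + 10*k^2 + 4*k - 56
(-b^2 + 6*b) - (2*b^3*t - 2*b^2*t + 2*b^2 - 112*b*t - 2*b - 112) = -2*b^3*t + 2*b^2*t - 3*b^2 + 112*b*t + 8*b + 112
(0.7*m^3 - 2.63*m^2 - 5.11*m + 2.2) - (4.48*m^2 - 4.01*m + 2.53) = 0.7*m^3 - 7.11*m^2 - 1.1*m - 0.33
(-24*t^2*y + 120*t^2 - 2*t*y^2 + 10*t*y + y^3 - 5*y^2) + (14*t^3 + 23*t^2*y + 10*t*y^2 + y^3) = 14*t^3 - t^2*y + 120*t^2 + 8*t*y^2 + 10*t*y + 2*y^3 - 5*y^2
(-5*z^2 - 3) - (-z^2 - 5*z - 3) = -4*z^2 + 5*z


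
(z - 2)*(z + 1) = z^2 - z - 2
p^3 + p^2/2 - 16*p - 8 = (p - 4)*(p + 1/2)*(p + 4)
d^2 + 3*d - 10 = (d - 2)*(d + 5)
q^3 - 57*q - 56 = (q - 8)*(q + 1)*(q + 7)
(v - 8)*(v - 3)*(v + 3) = v^3 - 8*v^2 - 9*v + 72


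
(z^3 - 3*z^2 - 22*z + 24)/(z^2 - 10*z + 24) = (z^2 + 3*z - 4)/(z - 4)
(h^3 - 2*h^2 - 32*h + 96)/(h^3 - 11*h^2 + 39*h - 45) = (h^3 - 2*h^2 - 32*h + 96)/(h^3 - 11*h^2 + 39*h - 45)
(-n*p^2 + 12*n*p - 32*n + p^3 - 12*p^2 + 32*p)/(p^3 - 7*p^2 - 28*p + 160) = (-n + p)/(p + 5)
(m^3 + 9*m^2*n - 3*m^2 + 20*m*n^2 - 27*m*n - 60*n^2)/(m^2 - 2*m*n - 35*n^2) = (m^2 + 4*m*n - 3*m - 12*n)/(m - 7*n)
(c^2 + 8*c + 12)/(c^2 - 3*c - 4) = (c^2 + 8*c + 12)/(c^2 - 3*c - 4)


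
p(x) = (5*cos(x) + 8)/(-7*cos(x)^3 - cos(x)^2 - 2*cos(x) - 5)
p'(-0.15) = 0.17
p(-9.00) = 2.68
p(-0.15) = -0.88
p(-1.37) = -1.64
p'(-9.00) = 16.70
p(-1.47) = -1.63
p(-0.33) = -0.93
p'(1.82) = 0.17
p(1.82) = -1.52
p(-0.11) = -0.87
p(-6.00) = -0.91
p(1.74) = -1.54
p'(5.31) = 0.94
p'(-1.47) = -0.20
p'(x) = (5*cos(x) + 8)*(-21*sin(x)*cos(x)^2 - 2*sin(x)*cos(x) - 2*sin(x))/(-7*cos(x)^3 - cos(x)^2 - 2*cos(x) - 5)^2 - 5*sin(x)/(-7*cos(x)^3 - cos(x)^2 - 2*cos(x) - 5) = (-70*cos(x)^3 - 173*cos(x)^2 - 16*cos(x) + 9)*sin(x)/(7*cos(x)^3 + cos(x)^2 + 2*cos(x) + 5)^2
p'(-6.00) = -0.32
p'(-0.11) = 0.12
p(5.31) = -1.41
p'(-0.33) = 0.38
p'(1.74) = 0.32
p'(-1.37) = 0.05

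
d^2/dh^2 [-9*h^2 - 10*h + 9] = -18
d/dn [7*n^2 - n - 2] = 14*n - 1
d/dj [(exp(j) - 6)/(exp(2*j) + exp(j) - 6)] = (12 - exp(j))*exp(2*j)/(exp(4*j) + 2*exp(3*j) - 11*exp(2*j) - 12*exp(j) + 36)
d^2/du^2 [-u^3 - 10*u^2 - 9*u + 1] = -6*u - 20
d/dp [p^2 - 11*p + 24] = 2*p - 11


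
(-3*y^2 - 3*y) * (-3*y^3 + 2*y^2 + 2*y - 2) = 9*y^5 + 3*y^4 - 12*y^3 + 6*y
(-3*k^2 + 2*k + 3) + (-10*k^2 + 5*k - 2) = -13*k^2 + 7*k + 1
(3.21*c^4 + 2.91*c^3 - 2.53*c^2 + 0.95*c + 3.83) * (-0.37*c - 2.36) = -1.1877*c^5 - 8.6523*c^4 - 5.9315*c^3 + 5.6193*c^2 - 3.6591*c - 9.0388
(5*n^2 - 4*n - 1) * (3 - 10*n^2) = -50*n^4 + 40*n^3 + 25*n^2 - 12*n - 3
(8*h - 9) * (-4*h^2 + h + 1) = -32*h^3 + 44*h^2 - h - 9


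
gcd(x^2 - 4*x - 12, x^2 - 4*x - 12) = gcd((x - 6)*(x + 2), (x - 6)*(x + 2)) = x^2 - 4*x - 12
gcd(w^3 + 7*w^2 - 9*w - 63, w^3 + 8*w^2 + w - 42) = w^2 + 10*w + 21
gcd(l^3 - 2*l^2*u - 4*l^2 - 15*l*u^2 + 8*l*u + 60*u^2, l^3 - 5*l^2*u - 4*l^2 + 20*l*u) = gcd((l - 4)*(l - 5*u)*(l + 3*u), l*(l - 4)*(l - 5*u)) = -l^2 + 5*l*u + 4*l - 20*u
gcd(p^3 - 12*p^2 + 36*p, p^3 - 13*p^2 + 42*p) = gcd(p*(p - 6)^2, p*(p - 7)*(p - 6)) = p^2 - 6*p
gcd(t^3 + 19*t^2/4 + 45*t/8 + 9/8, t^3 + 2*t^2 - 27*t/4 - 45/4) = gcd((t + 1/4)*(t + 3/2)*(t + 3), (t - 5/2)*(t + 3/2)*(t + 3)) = t^2 + 9*t/2 + 9/2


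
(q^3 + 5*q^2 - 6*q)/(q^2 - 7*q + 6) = q*(q + 6)/(q - 6)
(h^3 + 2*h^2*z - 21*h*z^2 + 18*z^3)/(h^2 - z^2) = (h^2 + 3*h*z - 18*z^2)/(h + z)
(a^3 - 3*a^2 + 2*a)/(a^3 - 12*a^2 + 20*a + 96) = a*(a^2 - 3*a + 2)/(a^3 - 12*a^2 + 20*a + 96)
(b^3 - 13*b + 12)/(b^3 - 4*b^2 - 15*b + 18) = (b^2 + b - 12)/(b^2 - 3*b - 18)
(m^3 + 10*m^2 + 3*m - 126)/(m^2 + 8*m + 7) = (m^2 + 3*m - 18)/(m + 1)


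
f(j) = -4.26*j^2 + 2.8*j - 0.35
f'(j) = 2.8 - 8.52*j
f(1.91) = -10.54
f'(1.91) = -13.47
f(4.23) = -64.73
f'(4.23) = -33.24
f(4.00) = -57.31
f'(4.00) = -31.28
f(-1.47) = -13.67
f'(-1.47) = 15.32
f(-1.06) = -8.10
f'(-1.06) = 11.83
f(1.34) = -4.25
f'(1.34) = -8.62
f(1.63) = -7.10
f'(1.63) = -11.09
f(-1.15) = -9.20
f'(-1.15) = 12.60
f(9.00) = -320.21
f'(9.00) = -73.88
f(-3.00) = -47.09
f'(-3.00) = 28.36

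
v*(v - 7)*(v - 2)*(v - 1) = v^4 - 10*v^3 + 23*v^2 - 14*v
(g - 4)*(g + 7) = g^2 + 3*g - 28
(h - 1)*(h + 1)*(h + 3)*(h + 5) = h^4 + 8*h^3 + 14*h^2 - 8*h - 15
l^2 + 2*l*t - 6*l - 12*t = (l - 6)*(l + 2*t)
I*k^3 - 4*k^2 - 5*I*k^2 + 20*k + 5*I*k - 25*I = (k - 5)*(k + 5*I)*(I*k + 1)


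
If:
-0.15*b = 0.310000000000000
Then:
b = -2.07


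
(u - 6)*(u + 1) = u^2 - 5*u - 6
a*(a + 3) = a^2 + 3*a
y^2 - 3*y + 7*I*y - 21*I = (y - 3)*(y + 7*I)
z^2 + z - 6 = (z - 2)*(z + 3)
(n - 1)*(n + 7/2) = n^2 + 5*n/2 - 7/2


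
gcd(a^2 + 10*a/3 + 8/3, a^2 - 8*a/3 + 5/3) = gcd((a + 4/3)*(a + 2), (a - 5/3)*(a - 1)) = 1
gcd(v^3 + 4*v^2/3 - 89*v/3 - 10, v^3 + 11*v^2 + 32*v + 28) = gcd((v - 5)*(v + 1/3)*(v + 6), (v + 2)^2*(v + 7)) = 1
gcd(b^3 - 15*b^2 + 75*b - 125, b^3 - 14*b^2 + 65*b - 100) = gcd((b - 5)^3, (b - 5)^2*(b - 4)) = b^2 - 10*b + 25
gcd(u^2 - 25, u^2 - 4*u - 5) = u - 5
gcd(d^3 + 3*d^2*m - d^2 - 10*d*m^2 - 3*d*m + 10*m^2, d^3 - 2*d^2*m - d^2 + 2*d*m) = d^2 - 2*d*m - d + 2*m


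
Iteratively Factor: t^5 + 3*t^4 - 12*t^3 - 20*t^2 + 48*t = (t + 4)*(t^4 - t^3 - 8*t^2 + 12*t) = (t + 3)*(t + 4)*(t^3 - 4*t^2 + 4*t) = (t - 2)*(t + 3)*(t + 4)*(t^2 - 2*t) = (t - 2)^2*(t + 3)*(t + 4)*(t)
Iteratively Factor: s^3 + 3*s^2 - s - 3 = (s - 1)*(s^2 + 4*s + 3) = (s - 1)*(s + 3)*(s + 1)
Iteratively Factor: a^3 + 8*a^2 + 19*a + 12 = (a + 1)*(a^2 + 7*a + 12) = (a + 1)*(a + 4)*(a + 3)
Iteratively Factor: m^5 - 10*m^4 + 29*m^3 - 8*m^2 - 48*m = (m + 1)*(m^4 - 11*m^3 + 40*m^2 - 48*m) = (m - 4)*(m + 1)*(m^3 - 7*m^2 + 12*m) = (m - 4)^2*(m + 1)*(m^2 - 3*m) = (m - 4)^2*(m - 3)*(m + 1)*(m)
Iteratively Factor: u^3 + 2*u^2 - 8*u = (u)*(u^2 + 2*u - 8) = u*(u + 4)*(u - 2)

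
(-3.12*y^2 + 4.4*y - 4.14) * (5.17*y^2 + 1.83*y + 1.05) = -16.1304*y^4 + 17.0384*y^3 - 16.6278*y^2 - 2.9562*y - 4.347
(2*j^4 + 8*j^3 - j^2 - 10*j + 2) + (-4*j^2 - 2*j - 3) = 2*j^4 + 8*j^3 - 5*j^2 - 12*j - 1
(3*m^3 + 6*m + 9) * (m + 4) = 3*m^4 + 12*m^3 + 6*m^2 + 33*m + 36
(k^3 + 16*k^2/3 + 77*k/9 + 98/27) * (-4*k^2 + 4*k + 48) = -4*k^5 - 52*k^4/3 + 316*k^3/9 + 7444*k^2/27 + 11480*k/27 + 1568/9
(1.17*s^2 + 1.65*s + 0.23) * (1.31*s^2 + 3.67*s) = 1.5327*s^4 + 6.4554*s^3 + 6.3568*s^2 + 0.8441*s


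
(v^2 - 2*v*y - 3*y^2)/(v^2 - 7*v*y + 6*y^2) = (v^2 - 2*v*y - 3*y^2)/(v^2 - 7*v*y + 6*y^2)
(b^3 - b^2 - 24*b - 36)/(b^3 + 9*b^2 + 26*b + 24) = (b - 6)/(b + 4)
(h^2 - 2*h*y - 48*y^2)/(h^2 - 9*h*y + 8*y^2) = (-h - 6*y)/(-h + y)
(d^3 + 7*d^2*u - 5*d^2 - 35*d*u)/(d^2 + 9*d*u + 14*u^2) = d*(d - 5)/(d + 2*u)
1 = 1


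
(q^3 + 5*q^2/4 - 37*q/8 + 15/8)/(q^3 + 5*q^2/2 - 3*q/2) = (q - 5/4)/q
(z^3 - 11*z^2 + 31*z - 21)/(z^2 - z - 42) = (z^2 - 4*z + 3)/(z + 6)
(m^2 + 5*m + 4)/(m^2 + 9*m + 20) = (m + 1)/(m + 5)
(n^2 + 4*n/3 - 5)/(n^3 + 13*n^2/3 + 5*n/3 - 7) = (3*n - 5)/(3*n^2 + 4*n - 7)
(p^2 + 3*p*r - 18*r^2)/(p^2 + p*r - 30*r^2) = (p - 3*r)/(p - 5*r)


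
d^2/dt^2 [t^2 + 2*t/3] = 2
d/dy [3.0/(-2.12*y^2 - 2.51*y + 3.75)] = (12.72*y + 7.53)/(2.12*y^2 + 2.51*y - 3.75)^2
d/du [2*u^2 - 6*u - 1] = 4*u - 6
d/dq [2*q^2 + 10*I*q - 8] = 4*q + 10*I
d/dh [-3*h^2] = -6*h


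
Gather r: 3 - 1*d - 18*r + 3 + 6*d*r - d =-2*d + r*(6*d - 18) + 6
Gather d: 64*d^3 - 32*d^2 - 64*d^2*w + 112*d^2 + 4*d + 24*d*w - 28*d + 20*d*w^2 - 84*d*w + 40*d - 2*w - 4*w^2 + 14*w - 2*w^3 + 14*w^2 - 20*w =64*d^3 + d^2*(80 - 64*w) + d*(20*w^2 - 60*w + 16) - 2*w^3 + 10*w^2 - 8*w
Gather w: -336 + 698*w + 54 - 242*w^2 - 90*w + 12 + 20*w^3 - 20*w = 20*w^3 - 242*w^2 + 588*w - 270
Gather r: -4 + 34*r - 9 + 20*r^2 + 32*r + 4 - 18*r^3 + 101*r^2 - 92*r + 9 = -18*r^3 + 121*r^2 - 26*r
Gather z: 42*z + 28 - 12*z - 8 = 30*z + 20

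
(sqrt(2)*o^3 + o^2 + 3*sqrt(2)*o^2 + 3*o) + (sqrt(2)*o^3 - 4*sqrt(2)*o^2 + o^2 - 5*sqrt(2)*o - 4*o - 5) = 2*sqrt(2)*o^3 - sqrt(2)*o^2 + 2*o^2 - 5*sqrt(2)*o - o - 5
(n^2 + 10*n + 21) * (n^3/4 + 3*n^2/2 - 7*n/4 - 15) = n^5/4 + 4*n^4 + 37*n^3/2 - n^2 - 747*n/4 - 315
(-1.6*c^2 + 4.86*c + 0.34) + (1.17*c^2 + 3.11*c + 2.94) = -0.43*c^2 + 7.97*c + 3.28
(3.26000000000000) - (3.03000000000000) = 0.230000000000000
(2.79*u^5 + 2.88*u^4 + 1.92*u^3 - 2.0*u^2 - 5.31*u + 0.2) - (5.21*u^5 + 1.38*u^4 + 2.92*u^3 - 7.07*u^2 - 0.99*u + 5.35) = -2.42*u^5 + 1.5*u^4 - 1.0*u^3 + 5.07*u^2 - 4.32*u - 5.15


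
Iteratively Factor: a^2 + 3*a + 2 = (a + 1)*(a + 2)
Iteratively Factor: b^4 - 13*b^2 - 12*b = (b - 4)*(b^3 + 4*b^2 + 3*b) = (b - 4)*(b + 3)*(b^2 + b) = b*(b - 4)*(b + 3)*(b + 1)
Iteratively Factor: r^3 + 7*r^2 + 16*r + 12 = (r + 2)*(r^2 + 5*r + 6) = (r + 2)*(r + 3)*(r + 2)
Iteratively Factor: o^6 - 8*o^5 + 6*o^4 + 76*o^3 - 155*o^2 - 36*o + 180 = (o - 3)*(o^5 - 5*o^4 - 9*o^3 + 49*o^2 - 8*o - 60) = (o - 3)*(o - 2)*(o^4 - 3*o^3 - 15*o^2 + 19*o + 30) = (o - 3)*(o - 2)*(o + 3)*(o^3 - 6*o^2 + 3*o + 10) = (o - 3)*(o - 2)^2*(o + 3)*(o^2 - 4*o - 5) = (o - 5)*(o - 3)*(o - 2)^2*(o + 3)*(o + 1)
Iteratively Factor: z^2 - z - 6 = (z + 2)*(z - 3)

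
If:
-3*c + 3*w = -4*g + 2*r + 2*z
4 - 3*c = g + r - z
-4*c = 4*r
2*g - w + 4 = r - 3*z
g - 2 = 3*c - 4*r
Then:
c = -2/15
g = 16/15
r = 2/15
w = -18/5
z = -16/5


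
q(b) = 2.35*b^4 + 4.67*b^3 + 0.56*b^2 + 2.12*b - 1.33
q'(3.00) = 385.37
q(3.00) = 326.51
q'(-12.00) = -14237.08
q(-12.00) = 40713.71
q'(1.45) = 61.86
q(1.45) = 27.55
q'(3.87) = 761.11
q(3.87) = 813.06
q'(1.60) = 78.28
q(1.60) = 38.02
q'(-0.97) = 5.64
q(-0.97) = -5.04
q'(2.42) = 220.10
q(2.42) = 153.86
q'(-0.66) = 4.78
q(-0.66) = -3.38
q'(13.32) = 24717.43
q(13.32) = 85137.68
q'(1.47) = 63.90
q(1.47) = 28.80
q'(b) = 9.4*b^3 + 14.01*b^2 + 1.12*b + 2.12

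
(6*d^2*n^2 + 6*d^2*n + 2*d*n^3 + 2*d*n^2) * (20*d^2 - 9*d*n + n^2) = 120*d^4*n^2 + 120*d^4*n - 14*d^3*n^3 - 14*d^3*n^2 - 12*d^2*n^4 - 12*d^2*n^3 + 2*d*n^5 + 2*d*n^4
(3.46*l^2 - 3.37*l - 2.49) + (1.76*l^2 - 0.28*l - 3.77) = 5.22*l^2 - 3.65*l - 6.26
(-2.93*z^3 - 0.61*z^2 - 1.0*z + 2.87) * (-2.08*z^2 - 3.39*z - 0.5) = 6.0944*z^5 + 11.2015*z^4 + 5.6129*z^3 - 2.2746*z^2 - 9.2293*z - 1.435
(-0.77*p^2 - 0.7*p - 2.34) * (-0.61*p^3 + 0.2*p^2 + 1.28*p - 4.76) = 0.4697*p^5 + 0.273*p^4 + 0.3018*p^3 + 2.3012*p^2 + 0.3368*p + 11.1384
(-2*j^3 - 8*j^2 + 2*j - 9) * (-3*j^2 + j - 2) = 6*j^5 + 22*j^4 - 10*j^3 + 45*j^2 - 13*j + 18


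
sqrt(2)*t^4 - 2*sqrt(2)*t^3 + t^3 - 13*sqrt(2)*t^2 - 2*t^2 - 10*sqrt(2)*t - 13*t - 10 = (t - 5)*(t + 1)*(t + 2)*(sqrt(2)*t + 1)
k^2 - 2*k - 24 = (k - 6)*(k + 4)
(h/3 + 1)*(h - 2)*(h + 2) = h^3/3 + h^2 - 4*h/3 - 4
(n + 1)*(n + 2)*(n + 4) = n^3 + 7*n^2 + 14*n + 8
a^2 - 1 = (a - 1)*(a + 1)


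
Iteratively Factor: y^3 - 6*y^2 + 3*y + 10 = (y - 2)*(y^2 - 4*y - 5) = (y - 5)*(y - 2)*(y + 1)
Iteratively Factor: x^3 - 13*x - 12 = (x + 1)*(x^2 - x - 12) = (x - 4)*(x + 1)*(x + 3)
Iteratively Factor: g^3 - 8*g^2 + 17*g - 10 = (g - 2)*(g^2 - 6*g + 5) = (g - 2)*(g - 1)*(g - 5)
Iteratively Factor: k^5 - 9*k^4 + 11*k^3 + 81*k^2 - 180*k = (k + 3)*(k^4 - 12*k^3 + 47*k^2 - 60*k) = k*(k + 3)*(k^3 - 12*k^2 + 47*k - 60) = k*(k - 4)*(k + 3)*(k^2 - 8*k + 15) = k*(k - 5)*(k - 4)*(k + 3)*(k - 3)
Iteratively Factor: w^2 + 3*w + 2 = (w + 2)*(w + 1)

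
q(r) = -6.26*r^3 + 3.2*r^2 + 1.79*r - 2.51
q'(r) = -18.78*r^2 + 6.4*r + 1.79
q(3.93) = -326.02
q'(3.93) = -263.11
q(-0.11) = -2.66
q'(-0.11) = 0.86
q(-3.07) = 203.28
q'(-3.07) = -194.86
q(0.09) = -2.33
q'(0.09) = 2.21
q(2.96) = -131.52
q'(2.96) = -143.81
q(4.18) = -396.31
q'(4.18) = -299.59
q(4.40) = -465.93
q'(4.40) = -333.63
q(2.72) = -99.94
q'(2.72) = -119.74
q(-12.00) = 11254.09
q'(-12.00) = -2779.33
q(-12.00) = 11254.09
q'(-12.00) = -2779.33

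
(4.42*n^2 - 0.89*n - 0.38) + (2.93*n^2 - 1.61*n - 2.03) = 7.35*n^2 - 2.5*n - 2.41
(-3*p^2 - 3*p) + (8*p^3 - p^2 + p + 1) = 8*p^3 - 4*p^2 - 2*p + 1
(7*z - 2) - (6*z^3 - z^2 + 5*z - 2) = -6*z^3 + z^2 + 2*z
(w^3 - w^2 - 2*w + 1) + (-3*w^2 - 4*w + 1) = w^3 - 4*w^2 - 6*w + 2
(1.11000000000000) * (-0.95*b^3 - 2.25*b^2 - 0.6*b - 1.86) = -1.0545*b^3 - 2.4975*b^2 - 0.666*b - 2.0646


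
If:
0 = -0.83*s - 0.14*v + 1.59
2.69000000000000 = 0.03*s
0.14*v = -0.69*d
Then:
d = 105.56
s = 89.67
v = -520.24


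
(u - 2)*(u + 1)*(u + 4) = u^3 + 3*u^2 - 6*u - 8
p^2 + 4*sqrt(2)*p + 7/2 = (p + sqrt(2)/2)*(p + 7*sqrt(2)/2)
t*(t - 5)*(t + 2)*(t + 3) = t^4 - 19*t^2 - 30*t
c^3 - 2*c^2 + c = c*(c - 1)^2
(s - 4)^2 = s^2 - 8*s + 16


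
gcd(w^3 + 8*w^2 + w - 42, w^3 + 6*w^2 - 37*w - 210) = w + 7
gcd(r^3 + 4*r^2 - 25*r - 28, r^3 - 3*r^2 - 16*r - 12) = r + 1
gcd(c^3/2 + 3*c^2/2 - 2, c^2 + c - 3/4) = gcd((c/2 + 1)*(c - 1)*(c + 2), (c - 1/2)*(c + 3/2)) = 1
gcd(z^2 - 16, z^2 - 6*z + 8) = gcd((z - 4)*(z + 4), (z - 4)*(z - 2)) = z - 4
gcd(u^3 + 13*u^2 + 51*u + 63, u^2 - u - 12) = u + 3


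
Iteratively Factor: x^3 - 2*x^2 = (x)*(x^2 - 2*x) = x*(x - 2)*(x)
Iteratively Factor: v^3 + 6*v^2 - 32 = (v + 4)*(v^2 + 2*v - 8) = (v - 2)*(v + 4)*(v + 4)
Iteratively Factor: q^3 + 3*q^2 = (q + 3)*(q^2) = q*(q + 3)*(q)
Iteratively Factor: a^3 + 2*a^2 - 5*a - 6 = (a + 1)*(a^2 + a - 6) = (a + 1)*(a + 3)*(a - 2)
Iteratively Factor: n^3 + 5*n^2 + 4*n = (n + 1)*(n^2 + 4*n) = n*(n + 1)*(n + 4)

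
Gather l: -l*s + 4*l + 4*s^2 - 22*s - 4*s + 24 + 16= l*(4 - s) + 4*s^2 - 26*s + 40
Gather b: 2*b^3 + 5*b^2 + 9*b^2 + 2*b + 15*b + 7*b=2*b^3 + 14*b^2 + 24*b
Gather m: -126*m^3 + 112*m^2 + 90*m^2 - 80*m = -126*m^3 + 202*m^2 - 80*m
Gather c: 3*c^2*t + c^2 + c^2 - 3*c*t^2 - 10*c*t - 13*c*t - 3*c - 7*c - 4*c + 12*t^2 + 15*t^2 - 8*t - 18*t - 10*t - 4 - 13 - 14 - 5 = c^2*(3*t + 2) + c*(-3*t^2 - 23*t - 14) + 27*t^2 - 36*t - 36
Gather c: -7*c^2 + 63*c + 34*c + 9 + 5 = -7*c^2 + 97*c + 14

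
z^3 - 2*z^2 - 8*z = z*(z - 4)*(z + 2)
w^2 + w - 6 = (w - 2)*(w + 3)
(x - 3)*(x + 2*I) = x^2 - 3*x + 2*I*x - 6*I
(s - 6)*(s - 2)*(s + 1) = s^3 - 7*s^2 + 4*s + 12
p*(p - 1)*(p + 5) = p^3 + 4*p^2 - 5*p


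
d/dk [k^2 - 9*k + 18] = 2*k - 9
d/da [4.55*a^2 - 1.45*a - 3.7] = 9.1*a - 1.45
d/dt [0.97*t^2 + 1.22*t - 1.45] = 1.94*t + 1.22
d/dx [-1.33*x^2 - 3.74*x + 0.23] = -2.66*x - 3.74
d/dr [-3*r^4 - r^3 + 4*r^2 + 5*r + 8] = -12*r^3 - 3*r^2 + 8*r + 5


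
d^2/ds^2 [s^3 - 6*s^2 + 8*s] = 6*s - 12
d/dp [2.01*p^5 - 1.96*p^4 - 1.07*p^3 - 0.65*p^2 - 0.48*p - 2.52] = 10.05*p^4 - 7.84*p^3 - 3.21*p^2 - 1.3*p - 0.48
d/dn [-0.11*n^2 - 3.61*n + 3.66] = -0.22*n - 3.61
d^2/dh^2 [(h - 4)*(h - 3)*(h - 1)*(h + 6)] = 12*h^2 - 12*h - 58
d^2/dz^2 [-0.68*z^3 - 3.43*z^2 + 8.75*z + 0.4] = -4.08*z - 6.86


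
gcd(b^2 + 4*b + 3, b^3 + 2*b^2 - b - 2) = b + 1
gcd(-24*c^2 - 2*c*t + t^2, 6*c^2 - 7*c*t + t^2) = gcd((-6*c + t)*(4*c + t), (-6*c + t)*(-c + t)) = -6*c + t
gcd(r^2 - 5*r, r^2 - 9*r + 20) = r - 5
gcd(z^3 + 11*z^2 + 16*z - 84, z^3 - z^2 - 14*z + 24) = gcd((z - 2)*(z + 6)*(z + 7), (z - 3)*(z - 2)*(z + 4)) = z - 2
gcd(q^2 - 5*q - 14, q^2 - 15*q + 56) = q - 7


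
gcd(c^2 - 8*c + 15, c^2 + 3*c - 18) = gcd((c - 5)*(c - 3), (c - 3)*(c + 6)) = c - 3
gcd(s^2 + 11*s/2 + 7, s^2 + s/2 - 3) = s + 2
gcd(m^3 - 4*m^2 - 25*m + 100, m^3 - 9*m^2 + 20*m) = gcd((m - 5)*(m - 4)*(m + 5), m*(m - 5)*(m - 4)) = m^2 - 9*m + 20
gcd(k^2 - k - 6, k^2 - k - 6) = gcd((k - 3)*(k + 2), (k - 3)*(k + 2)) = k^2 - k - 6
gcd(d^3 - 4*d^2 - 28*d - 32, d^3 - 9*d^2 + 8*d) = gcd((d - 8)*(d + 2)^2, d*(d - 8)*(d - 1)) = d - 8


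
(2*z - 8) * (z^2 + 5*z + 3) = 2*z^3 + 2*z^2 - 34*z - 24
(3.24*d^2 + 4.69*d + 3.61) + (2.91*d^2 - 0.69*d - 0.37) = 6.15*d^2 + 4.0*d + 3.24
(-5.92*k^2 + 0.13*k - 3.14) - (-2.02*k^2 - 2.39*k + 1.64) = -3.9*k^2 + 2.52*k - 4.78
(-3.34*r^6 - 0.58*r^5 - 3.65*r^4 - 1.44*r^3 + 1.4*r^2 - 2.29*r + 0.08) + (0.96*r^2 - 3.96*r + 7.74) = -3.34*r^6 - 0.58*r^5 - 3.65*r^4 - 1.44*r^3 + 2.36*r^2 - 6.25*r + 7.82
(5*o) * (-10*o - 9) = -50*o^2 - 45*o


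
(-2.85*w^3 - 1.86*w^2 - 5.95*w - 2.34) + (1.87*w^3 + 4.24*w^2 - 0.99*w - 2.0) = -0.98*w^3 + 2.38*w^2 - 6.94*w - 4.34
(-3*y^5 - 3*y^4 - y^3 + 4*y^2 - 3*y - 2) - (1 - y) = -3*y^5 - 3*y^4 - y^3 + 4*y^2 - 2*y - 3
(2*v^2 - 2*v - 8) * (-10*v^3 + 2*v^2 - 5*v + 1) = -20*v^5 + 24*v^4 + 66*v^3 - 4*v^2 + 38*v - 8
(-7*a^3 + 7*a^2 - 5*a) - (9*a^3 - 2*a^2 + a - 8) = -16*a^3 + 9*a^2 - 6*a + 8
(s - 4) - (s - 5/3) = -7/3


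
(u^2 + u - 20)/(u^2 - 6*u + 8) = (u + 5)/(u - 2)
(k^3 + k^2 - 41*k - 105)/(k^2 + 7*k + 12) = (k^2 - 2*k - 35)/(k + 4)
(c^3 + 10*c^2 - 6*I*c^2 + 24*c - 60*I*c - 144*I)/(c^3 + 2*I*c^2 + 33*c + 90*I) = (c^2 + 10*c + 24)/(c^2 + 8*I*c - 15)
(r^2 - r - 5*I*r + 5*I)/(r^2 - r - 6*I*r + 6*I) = (r - 5*I)/(r - 6*I)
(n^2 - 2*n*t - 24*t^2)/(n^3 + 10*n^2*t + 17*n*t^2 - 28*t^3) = (-n + 6*t)/(-n^2 - 6*n*t + 7*t^2)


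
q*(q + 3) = q^2 + 3*q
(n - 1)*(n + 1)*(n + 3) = n^3 + 3*n^2 - n - 3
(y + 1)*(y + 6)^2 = y^3 + 13*y^2 + 48*y + 36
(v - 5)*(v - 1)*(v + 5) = v^3 - v^2 - 25*v + 25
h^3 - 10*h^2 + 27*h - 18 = (h - 6)*(h - 3)*(h - 1)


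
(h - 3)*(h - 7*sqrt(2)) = h^2 - 7*sqrt(2)*h - 3*h + 21*sqrt(2)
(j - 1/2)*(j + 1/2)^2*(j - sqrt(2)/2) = j^4 - sqrt(2)*j^3/2 + j^3/2 - sqrt(2)*j^2/4 - j^2/4 - j/8 + sqrt(2)*j/8 + sqrt(2)/16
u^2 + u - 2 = (u - 1)*(u + 2)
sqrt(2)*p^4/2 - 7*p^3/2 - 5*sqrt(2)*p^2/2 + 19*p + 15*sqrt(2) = (p - 3*sqrt(2))*(p - 5*sqrt(2)/2)*(p + sqrt(2))*(sqrt(2)*p/2 + 1)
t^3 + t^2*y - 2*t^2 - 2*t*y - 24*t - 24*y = (t - 6)*(t + 4)*(t + y)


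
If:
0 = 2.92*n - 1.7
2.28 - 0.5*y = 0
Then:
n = 0.58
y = 4.56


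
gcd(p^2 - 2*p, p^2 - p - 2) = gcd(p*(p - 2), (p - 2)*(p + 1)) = p - 2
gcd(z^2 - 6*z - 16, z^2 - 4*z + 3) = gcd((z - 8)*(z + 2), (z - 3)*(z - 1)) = 1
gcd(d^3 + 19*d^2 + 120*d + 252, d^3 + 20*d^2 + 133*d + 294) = d^2 + 13*d + 42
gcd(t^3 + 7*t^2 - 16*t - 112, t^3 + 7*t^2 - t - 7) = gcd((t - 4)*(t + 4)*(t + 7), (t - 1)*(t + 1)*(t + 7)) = t + 7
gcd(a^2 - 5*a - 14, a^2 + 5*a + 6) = a + 2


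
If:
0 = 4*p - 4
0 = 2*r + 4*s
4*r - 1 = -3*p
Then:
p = 1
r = -1/2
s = 1/4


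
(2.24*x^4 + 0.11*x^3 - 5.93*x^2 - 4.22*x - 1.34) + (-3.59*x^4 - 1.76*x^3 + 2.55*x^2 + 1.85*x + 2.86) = -1.35*x^4 - 1.65*x^3 - 3.38*x^2 - 2.37*x + 1.52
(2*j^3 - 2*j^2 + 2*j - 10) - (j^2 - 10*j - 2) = 2*j^3 - 3*j^2 + 12*j - 8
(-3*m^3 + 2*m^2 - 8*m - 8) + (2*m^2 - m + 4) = -3*m^3 + 4*m^2 - 9*m - 4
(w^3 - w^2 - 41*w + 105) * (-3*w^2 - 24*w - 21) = -3*w^5 - 21*w^4 + 126*w^3 + 690*w^2 - 1659*w - 2205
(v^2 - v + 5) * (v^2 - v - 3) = v^4 - 2*v^3 + 3*v^2 - 2*v - 15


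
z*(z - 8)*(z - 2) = z^3 - 10*z^2 + 16*z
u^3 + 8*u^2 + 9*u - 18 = (u - 1)*(u + 3)*(u + 6)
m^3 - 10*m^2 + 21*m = m*(m - 7)*(m - 3)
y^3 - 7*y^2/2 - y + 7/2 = (y - 7/2)*(y - 1)*(y + 1)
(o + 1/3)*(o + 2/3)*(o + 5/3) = o^3 + 8*o^2/3 + 17*o/9 + 10/27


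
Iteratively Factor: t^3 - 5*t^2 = (t)*(t^2 - 5*t) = t^2*(t - 5)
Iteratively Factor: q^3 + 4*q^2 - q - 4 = (q - 1)*(q^2 + 5*q + 4) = (q - 1)*(q + 4)*(q + 1)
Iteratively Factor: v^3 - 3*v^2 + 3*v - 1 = (v - 1)*(v^2 - 2*v + 1) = (v - 1)^2*(v - 1)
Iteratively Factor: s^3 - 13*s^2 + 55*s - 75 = (s - 3)*(s^2 - 10*s + 25) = (s - 5)*(s - 3)*(s - 5)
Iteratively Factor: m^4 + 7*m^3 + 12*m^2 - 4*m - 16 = (m + 4)*(m^3 + 3*m^2 - 4) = (m + 2)*(m + 4)*(m^2 + m - 2) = (m + 2)^2*(m + 4)*(m - 1)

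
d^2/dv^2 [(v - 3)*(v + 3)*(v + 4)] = 6*v + 8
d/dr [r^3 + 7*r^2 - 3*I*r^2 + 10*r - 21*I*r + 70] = 3*r^2 + r*(14 - 6*I) + 10 - 21*I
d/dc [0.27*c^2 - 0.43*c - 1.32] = 0.54*c - 0.43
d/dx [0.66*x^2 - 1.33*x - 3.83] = 1.32*x - 1.33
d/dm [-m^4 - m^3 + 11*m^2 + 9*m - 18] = -4*m^3 - 3*m^2 + 22*m + 9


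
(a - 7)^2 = a^2 - 14*a + 49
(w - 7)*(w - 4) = w^2 - 11*w + 28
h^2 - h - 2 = (h - 2)*(h + 1)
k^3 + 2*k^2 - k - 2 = (k - 1)*(k + 1)*(k + 2)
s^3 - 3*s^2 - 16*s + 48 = (s - 4)*(s - 3)*(s + 4)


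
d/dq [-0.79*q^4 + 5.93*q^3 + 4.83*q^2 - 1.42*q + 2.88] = -3.16*q^3 + 17.79*q^2 + 9.66*q - 1.42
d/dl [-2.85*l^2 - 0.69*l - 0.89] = -5.7*l - 0.69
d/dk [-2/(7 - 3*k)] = -6/(3*k - 7)^2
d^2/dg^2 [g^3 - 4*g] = 6*g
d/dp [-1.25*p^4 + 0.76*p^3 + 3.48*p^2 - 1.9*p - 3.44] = -5.0*p^3 + 2.28*p^2 + 6.96*p - 1.9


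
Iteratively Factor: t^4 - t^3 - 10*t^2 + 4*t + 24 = (t - 2)*(t^3 + t^2 - 8*t - 12) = (t - 2)*(t + 2)*(t^2 - t - 6) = (t - 3)*(t - 2)*(t + 2)*(t + 2)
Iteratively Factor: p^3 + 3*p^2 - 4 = (p + 2)*(p^2 + p - 2) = (p + 2)^2*(p - 1)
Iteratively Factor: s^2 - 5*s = (s)*(s - 5)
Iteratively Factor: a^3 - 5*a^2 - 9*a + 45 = (a - 3)*(a^2 - 2*a - 15) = (a - 3)*(a + 3)*(a - 5)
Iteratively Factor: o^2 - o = (o)*(o - 1)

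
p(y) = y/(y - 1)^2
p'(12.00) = -0.00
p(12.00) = 0.10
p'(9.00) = -0.02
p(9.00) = 0.14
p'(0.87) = 851.16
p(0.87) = 51.48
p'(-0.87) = 0.02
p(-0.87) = -0.25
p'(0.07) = 1.33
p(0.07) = 0.08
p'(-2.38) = -0.04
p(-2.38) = -0.21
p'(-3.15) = -0.03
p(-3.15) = -0.18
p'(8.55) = -0.02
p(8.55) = 0.15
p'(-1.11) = -0.01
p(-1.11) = -0.25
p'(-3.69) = -0.03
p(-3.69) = -0.17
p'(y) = -2*y/(y - 1)^3 + (y - 1)^(-2)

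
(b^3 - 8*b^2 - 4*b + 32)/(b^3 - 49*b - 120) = (b^2 - 4)/(b^2 + 8*b + 15)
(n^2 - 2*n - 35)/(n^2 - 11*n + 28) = (n + 5)/(n - 4)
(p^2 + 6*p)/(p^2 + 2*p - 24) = p/(p - 4)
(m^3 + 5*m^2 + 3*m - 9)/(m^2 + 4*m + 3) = (m^2 + 2*m - 3)/(m + 1)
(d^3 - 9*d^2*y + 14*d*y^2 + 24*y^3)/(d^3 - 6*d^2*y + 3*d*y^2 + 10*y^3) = (d^2 - 10*d*y + 24*y^2)/(d^2 - 7*d*y + 10*y^2)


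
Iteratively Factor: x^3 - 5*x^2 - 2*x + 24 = (x + 2)*(x^2 - 7*x + 12) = (x - 3)*(x + 2)*(x - 4)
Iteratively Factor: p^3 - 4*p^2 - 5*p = (p + 1)*(p^2 - 5*p) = (p - 5)*(p + 1)*(p)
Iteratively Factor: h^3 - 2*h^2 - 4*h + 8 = (h - 2)*(h^2 - 4) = (h - 2)*(h + 2)*(h - 2)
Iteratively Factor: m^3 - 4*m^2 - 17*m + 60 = (m - 3)*(m^2 - m - 20) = (m - 5)*(m - 3)*(m + 4)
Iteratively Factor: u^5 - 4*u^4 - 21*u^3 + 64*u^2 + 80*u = (u - 5)*(u^4 + u^3 - 16*u^2 - 16*u) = u*(u - 5)*(u^3 + u^2 - 16*u - 16) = u*(u - 5)*(u - 4)*(u^2 + 5*u + 4) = u*(u - 5)*(u - 4)*(u + 1)*(u + 4)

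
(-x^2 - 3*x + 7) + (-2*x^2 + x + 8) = -3*x^2 - 2*x + 15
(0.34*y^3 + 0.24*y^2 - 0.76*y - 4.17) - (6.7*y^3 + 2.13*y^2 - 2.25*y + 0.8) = -6.36*y^3 - 1.89*y^2 + 1.49*y - 4.97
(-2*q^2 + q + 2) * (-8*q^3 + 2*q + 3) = 16*q^5 - 8*q^4 - 20*q^3 - 4*q^2 + 7*q + 6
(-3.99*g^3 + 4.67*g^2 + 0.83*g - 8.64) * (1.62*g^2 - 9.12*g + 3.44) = -6.4638*g^5 + 43.9542*g^4 - 54.9714*g^3 - 5.5016*g^2 + 81.652*g - 29.7216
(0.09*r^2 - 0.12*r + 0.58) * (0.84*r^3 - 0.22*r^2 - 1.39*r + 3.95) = 0.0756*r^5 - 0.1206*r^4 + 0.3885*r^3 + 0.3947*r^2 - 1.2802*r + 2.291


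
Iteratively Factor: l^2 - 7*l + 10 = (l - 5)*(l - 2)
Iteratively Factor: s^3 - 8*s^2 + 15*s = (s)*(s^2 - 8*s + 15) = s*(s - 5)*(s - 3)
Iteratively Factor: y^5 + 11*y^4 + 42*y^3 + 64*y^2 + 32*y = (y)*(y^4 + 11*y^3 + 42*y^2 + 64*y + 32) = y*(y + 1)*(y^3 + 10*y^2 + 32*y + 32) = y*(y + 1)*(y + 4)*(y^2 + 6*y + 8) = y*(y + 1)*(y + 4)^2*(y + 2)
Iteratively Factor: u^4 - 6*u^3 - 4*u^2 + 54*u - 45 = (u - 1)*(u^3 - 5*u^2 - 9*u + 45) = (u - 5)*(u - 1)*(u^2 - 9) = (u - 5)*(u - 3)*(u - 1)*(u + 3)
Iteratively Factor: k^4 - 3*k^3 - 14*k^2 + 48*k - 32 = (k - 4)*(k^3 + k^2 - 10*k + 8) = (k - 4)*(k - 2)*(k^2 + 3*k - 4) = (k - 4)*(k - 2)*(k + 4)*(k - 1)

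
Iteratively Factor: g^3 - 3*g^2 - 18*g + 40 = (g - 5)*(g^2 + 2*g - 8) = (g - 5)*(g - 2)*(g + 4)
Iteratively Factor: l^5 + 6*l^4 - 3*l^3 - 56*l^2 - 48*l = (l + 1)*(l^4 + 5*l^3 - 8*l^2 - 48*l) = l*(l + 1)*(l^3 + 5*l^2 - 8*l - 48) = l*(l + 1)*(l + 4)*(l^2 + l - 12) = l*(l + 1)*(l + 4)^2*(l - 3)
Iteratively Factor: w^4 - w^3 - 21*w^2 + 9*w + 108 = (w - 4)*(w^3 + 3*w^2 - 9*w - 27) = (w - 4)*(w - 3)*(w^2 + 6*w + 9) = (w - 4)*(w - 3)*(w + 3)*(w + 3)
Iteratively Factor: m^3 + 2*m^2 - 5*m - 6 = (m - 2)*(m^2 + 4*m + 3) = (m - 2)*(m + 3)*(m + 1)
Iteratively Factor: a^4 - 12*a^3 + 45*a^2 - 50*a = (a)*(a^3 - 12*a^2 + 45*a - 50) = a*(a - 5)*(a^2 - 7*a + 10) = a*(a - 5)*(a - 2)*(a - 5)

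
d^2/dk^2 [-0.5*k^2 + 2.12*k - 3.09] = -1.00000000000000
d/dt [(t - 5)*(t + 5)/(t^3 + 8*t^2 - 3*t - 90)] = (-t^2 + 10*t - 3)/(t^4 + 6*t^3 - 27*t^2 - 108*t + 324)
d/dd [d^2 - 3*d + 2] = 2*d - 3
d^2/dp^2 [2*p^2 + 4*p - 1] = 4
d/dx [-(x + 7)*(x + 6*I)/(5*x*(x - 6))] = (x^2*(13 + 6*I) + 84*I*x - 252*I)/(5*x^2*(x^2 - 12*x + 36))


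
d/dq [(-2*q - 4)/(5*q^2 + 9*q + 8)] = 10*(q^2 + 4*q + 2)/(25*q^4 + 90*q^3 + 161*q^2 + 144*q + 64)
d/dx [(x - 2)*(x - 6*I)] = 2*x - 2 - 6*I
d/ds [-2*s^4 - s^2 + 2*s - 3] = -8*s^3 - 2*s + 2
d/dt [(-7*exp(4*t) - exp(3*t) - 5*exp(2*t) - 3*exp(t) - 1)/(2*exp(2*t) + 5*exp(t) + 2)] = (-28*exp(5*t) - 107*exp(4*t) - 66*exp(3*t) - 25*exp(2*t) - 16*exp(t) - 1)*exp(t)/(4*exp(4*t) + 20*exp(3*t) + 33*exp(2*t) + 20*exp(t) + 4)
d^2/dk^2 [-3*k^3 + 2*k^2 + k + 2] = 4 - 18*k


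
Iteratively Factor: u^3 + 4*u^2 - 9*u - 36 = (u - 3)*(u^2 + 7*u + 12) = (u - 3)*(u + 3)*(u + 4)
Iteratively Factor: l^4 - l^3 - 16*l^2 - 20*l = (l + 2)*(l^3 - 3*l^2 - 10*l) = (l - 5)*(l + 2)*(l^2 + 2*l) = l*(l - 5)*(l + 2)*(l + 2)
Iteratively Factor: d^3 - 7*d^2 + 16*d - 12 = (d - 3)*(d^2 - 4*d + 4) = (d - 3)*(d - 2)*(d - 2)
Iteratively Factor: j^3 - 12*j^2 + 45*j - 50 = (j - 2)*(j^2 - 10*j + 25) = (j - 5)*(j - 2)*(j - 5)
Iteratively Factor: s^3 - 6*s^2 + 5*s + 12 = (s - 4)*(s^2 - 2*s - 3) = (s - 4)*(s + 1)*(s - 3)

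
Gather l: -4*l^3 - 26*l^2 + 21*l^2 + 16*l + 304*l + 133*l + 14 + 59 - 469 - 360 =-4*l^3 - 5*l^2 + 453*l - 756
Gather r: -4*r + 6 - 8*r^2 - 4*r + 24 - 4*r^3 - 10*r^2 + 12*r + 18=-4*r^3 - 18*r^2 + 4*r + 48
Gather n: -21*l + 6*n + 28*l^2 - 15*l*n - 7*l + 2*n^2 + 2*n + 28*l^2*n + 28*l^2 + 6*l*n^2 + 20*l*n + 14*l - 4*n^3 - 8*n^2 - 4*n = 56*l^2 - 14*l - 4*n^3 + n^2*(6*l - 6) + n*(28*l^2 + 5*l + 4)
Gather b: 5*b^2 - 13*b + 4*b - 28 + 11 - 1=5*b^2 - 9*b - 18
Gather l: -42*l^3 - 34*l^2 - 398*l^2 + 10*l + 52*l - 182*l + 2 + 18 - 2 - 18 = -42*l^3 - 432*l^2 - 120*l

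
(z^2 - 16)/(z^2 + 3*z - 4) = (z - 4)/(z - 1)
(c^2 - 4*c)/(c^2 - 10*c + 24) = c/(c - 6)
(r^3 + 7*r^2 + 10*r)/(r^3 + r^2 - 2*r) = (r + 5)/(r - 1)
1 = 1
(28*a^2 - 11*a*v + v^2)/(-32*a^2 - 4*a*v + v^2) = (-28*a^2 + 11*a*v - v^2)/(32*a^2 + 4*a*v - v^2)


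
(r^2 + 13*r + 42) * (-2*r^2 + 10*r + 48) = -2*r^4 - 16*r^3 + 94*r^2 + 1044*r + 2016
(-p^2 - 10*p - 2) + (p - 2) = -p^2 - 9*p - 4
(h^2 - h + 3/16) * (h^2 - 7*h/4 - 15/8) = h^4 - 11*h^3/4 + h^2/16 + 99*h/64 - 45/128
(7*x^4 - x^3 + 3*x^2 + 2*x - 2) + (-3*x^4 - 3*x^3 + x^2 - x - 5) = 4*x^4 - 4*x^3 + 4*x^2 + x - 7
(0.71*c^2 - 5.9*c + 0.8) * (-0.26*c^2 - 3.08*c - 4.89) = -0.1846*c^4 - 0.6528*c^3 + 14.4921*c^2 + 26.387*c - 3.912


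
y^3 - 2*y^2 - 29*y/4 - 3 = (y - 4)*(y + 1/2)*(y + 3/2)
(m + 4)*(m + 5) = m^2 + 9*m + 20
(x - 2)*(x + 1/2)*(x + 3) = x^3 + 3*x^2/2 - 11*x/2 - 3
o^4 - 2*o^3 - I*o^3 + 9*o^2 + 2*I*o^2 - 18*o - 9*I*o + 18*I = (o - 2)*(o - 3*I)*(o - I)*(o + 3*I)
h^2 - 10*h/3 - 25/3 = (h - 5)*(h + 5/3)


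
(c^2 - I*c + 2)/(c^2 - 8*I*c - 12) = (c + I)/(c - 6*I)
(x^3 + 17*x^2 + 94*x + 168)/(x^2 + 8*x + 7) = (x^2 + 10*x + 24)/(x + 1)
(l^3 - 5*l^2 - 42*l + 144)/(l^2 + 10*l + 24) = (l^2 - 11*l + 24)/(l + 4)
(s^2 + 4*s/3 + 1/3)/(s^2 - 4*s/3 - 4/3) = (3*s^2 + 4*s + 1)/(3*s^2 - 4*s - 4)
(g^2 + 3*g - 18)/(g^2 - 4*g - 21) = (-g^2 - 3*g + 18)/(-g^2 + 4*g + 21)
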